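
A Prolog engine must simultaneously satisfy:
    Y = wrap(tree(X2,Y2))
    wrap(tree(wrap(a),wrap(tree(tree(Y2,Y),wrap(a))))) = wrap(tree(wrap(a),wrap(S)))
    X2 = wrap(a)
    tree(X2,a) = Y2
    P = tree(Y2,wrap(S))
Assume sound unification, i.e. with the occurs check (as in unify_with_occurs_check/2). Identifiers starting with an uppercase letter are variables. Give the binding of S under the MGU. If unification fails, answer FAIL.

tree(tree(tree(wrap(a),a),wrap(tree(wrap(a),tree(wrap(a),a)))),wrap(a))

Bind Y := wrap(tree(X2,Y2)); substituting into the one remaining equation that mentions Y gives: wrap(tree(wrap(a),wrap(tree(tree(Y2,wrap(tree(X2,Y2))),wrap(a))))) = wrap(tree(wrap(a),wrap(S))).
Decompose wrap/1: tree(wrap(a),wrap(tree(tree(Y2,wrap(tree(X2,Y2))),wrap(a)))) = tree(wrap(a),wrap(S)).
Decompose tree/2: wrap(a) = wrap(a),  wrap(tree(tree(Y2,wrap(tree(X2,Y2))),wrap(a))) = wrap(S).
Delete trivial equation wrap(a) = wrap(a).
Decompose wrap/1: tree(tree(Y2,wrap(tree(X2,Y2))),wrap(a)) = S.
Bind S := tree(tree(Y2,wrap(tree(X2,Y2))),wrap(a)); substituting into the one remaining equation that mentions S gives: P = tree(Y2,wrap(tree(tree(Y2,wrap(tree(X2,Y2))),wrap(a)))).
Bind X2 := wrap(a); substituting into the remaining equations gives: tree(wrap(a),a) = Y2,  P = tree(Y2,wrap(tree(tree(Y2,wrap(tree(wrap(a),Y2))),wrap(a)))). Substituting into the earlier bindings gives Y := wrap(tree(wrap(a),Y2)), S := tree(tree(Y2,wrap(tree(wrap(a),Y2))),wrap(a)).
Bind Y2 := tree(wrap(a),a); substituting into the remaining equation gives: P = tree(tree(wrap(a),a),wrap(tree(tree(tree(wrap(a),a),wrap(tree(wrap(a),tree(wrap(a),a)))),wrap(a)))). Substituting into the earlier bindings gives Y := wrap(tree(wrap(a),tree(wrap(a),a))), S := tree(tree(tree(wrap(a),a),wrap(tree(wrap(a),tree(wrap(a),a)))),wrap(a)).
Bind P := tree(tree(wrap(a),a),wrap(tree(tree(tree(wrap(a),a),wrap(tree(wrap(a),tree(wrap(a),a)))),wrap(a)))).
MGU = { Y -> wrap(tree(wrap(a),tree(wrap(a),a))), S -> tree(tree(tree(wrap(a),a),wrap(tree(wrap(a),tree(wrap(a),a)))),wrap(a)), X2 -> wrap(a), Y2 -> tree(wrap(a),a), P -> tree(tree(wrap(a),a),wrap(tree(tree(tree(wrap(a),a),wrap(tree(wrap(a),tree(wrap(a),a)))),wrap(a)))) }, so S -> tree(tree(tree(wrap(a),a),wrap(tree(wrap(a),tree(wrap(a),a)))),wrap(a)).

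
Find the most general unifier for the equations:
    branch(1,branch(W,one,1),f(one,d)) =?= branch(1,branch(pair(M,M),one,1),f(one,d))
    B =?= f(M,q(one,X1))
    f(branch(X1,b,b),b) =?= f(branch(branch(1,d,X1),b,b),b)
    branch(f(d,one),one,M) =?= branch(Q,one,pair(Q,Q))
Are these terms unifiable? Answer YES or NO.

NO

Decompose branch/3: 1 =?= 1,  branch(W,one,1) =?= branch(pair(M,M),one,1),  f(one,d) =?= f(one,d).
Delete trivial equation 1 =?= 1.
Decompose branch/3: W =?= pair(M,M),  one =?= one,  1 =?= 1.
Bind W := pair(M,M); no other remaining equation mentions W.
Delete trivial equation one =?= one.
Delete trivial equation 1 =?= 1.
Delete trivial equation f(one,d) =?= f(one,d).
Bind B := f(M,q(one,X1)); no other remaining equation mentions B.
Decompose f/2: branch(X1,b,b) =?= branch(branch(1,d,X1),b,b),  b =?= b.
Decompose branch/3: X1 =?= branch(1,d,X1),  b =?= b,  b =?= b.
Occurs check fails: X1 occurs in branch(1,d,X1); the equation X1 =?= branch(1,d,X1) has no finite solution.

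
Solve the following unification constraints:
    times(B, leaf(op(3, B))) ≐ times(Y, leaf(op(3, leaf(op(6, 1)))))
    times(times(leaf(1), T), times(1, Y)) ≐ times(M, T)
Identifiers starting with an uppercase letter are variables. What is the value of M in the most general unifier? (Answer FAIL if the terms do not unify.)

Decompose times/2: B ≐ Y,  leaf(op(3, B)) ≐ leaf(op(3, leaf(op(6, 1)))).
Bind B := Y; substituting into the one remaining equation that mentions B gives: leaf(op(3, Y)) ≐ leaf(op(3, leaf(op(6, 1)))).
Decompose leaf/1: op(3, Y) ≐ op(3, leaf(op(6, 1))).
Decompose op/2: 3 ≐ 3,  Y ≐ leaf(op(6, 1)).
Delete trivial equation 3 ≐ 3.
Bind Y := leaf(op(6, 1)); substituting into the remaining equation gives: times(times(leaf(1), T), times(1, leaf(op(6, 1)))) ≐ times(M, T). Substituting into the earlier binding gives B := leaf(op(6, 1)).
Decompose times/2: times(leaf(1), T) ≐ M,  times(1, leaf(op(6, 1))) ≐ T.
Bind M := times(leaf(1), T); no other remaining equation mentions M.
Bind T := times(1, leaf(op(6, 1))). Substituting into the earlier binding gives M := times(leaf(1), times(1, leaf(op(6, 1)))).
MGU = { B -> leaf(op(6, 1)), Y -> leaf(op(6, 1)), M -> times(leaf(1), times(1, leaf(op(6, 1)))), T -> times(1, leaf(op(6, 1))) }, so M -> times(leaf(1), times(1, leaf(op(6, 1)))).

times(leaf(1), times(1, leaf(op(6, 1))))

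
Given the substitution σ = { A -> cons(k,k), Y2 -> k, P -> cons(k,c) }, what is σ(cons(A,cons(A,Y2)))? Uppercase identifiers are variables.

cons(cons(k,k),cons(cons(k,k),k))

Replace each occurrence of A with cons(k,k).
Replace each occurrence of Y2 with k.
Result: cons(cons(k,k),cons(cons(k,k),k)).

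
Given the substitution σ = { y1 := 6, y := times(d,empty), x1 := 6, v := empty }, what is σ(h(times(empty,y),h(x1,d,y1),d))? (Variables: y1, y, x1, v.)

Replace each occurrence of y1 with 6.
Replace each occurrence of y with times(d,empty).
Replace each occurrence of x1 with 6.
Result: h(times(empty,times(d,empty)),h(6,d,6),d).

h(times(empty,times(d,empty)),h(6,d,6),d)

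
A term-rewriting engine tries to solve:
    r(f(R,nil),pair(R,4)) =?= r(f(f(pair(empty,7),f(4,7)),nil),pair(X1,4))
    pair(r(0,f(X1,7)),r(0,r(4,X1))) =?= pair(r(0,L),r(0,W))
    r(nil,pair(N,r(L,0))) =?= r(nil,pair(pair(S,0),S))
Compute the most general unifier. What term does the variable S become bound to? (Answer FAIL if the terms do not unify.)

Decompose r/2: f(R,nil) =?= f(f(pair(empty,7),f(4,7)),nil),  pair(R,4) =?= pair(X1,4).
Decompose f/2: R =?= f(pair(empty,7),f(4,7)),  nil =?= nil.
Bind R := f(pair(empty,7),f(4,7)); substituting into the one remaining equation that mentions R gives: pair(f(pair(empty,7),f(4,7)),4) =?= pair(X1,4).
Delete trivial equation nil =?= nil.
Decompose pair/2: f(pair(empty,7),f(4,7)) =?= X1,  4 =?= 4.
Bind X1 := f(pair(empty,7),f(4,7)); substituting into the one remaining equation that mentions X1 gives: pair(r(0,f(f(pair(empty,7),f(4,7)),7)),r(0,r(4,f(pair(empty,7),f(4,7))))) =?= pair(r(0,L),r(0,W)).
Delete trivial equation 4 =?= 4.
Decompose pair/2: r(0,f(f(pair(empty,7),f(4,7)),7)) =?= r(0,L),  r(0,r(4,f(pair(empty,7),f(4,7)))) =?= r(0,W).
Decompose r/2: 0 =?= 0,  f(f(pair(empty,7),f(4,7)),7) =?= L.
Delete trivial equation 0 =?= 0.
Bind L := f(f(pair(empty,7),f(4,7)),7); substituting into the one remaining equation that mentions L gives: r(nil,pair(N,r(f(f(pair(empty,7),f(4,7)),7),0))) =?= r(nil,pair(pair(S,0),S)).
Decompose r/2: 0 =?= 0,  r(4,f(pair(empty,7),f(4,7))) =?= W.
Delete trivial equation 0 =?= 0.
Bind W := r(4,f(pair(empty,7),f(4,7))); no other remaining equation mentions W.
Decompose r/2: nil =?= nil,  pair(N,r(f(f(pair(empty,7),f(4,7)),7),0)) =?= pair(pair(S,0),S).
Delete trivial equation nil =?= nil.
Decompose pair/2: N =?= pair(S,0),  r(f(f(pair(empty,7),f(4,7)),7),0) =?= S.
Bind N := pair(S,0); no other remaining equation mentions N.
Bind S := r(f(f(pair(empty,7),f(4,7)),7),0). Substituting into the earlier binding gives N := pair(r(f(f(pair(empty,7),f(4,7)),7),0),0).
MGU = { R ↦ f(pair(empty,7),f(4,7)), X1 ↦ f(pair(empty,7),f(4,7)), L ↦ f(f(pair(empty,7),f(4,7)),7), W ↦ r(4,f(pair(empty,7),f(4,7))), N ↦ pair(r(f(f(pair(empty,7),f(4,7)),7),0),0), S ↦ r(f(f(pair(empty,7),f(4,7)),7),0) }, so S ↦ r(f(f(pair(empty,7),f(4,7)),7),0).

r(f(f(pair(empty,7),f(4,7)),7),0)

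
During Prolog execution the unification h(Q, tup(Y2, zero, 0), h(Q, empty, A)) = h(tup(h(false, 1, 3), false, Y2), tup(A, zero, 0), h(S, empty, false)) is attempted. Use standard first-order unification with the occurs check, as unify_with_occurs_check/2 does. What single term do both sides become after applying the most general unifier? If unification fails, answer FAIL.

Decompose h/3: Q = tup(h(false, 1, 3), false, Y2),  tup(Y2, zero, 0) = tup(A, zero, 0),  h(Q, empty, A) = h(S, empty, false).
Bind Q := tup(h(false, 1, 3), false, Y2); substituting into the one remaining equation that mentions Q gives: h(tup(h(false, 1, 3), false, Y2), empty, A) = h(S, empty, false).
Decompose tup/3: Y2 = A,  zero = zero,  0 = 0.
Bind Y2 := A; substituting into the one remaining equation that mentions Y2 gives: h(tup(h(false, 1, 3), false, A), empty, A) = h(S, empty, false). Substituting into the earlier binding gives Q := tup(h(false, 1, 3), false, A).
Delete trivial equation zero = zero.
Delete trivial equation 0 = 0.
Decompose h/3: tup(h(false, 1, 3), false, A) = S,  empty = empty,  A = false.
Bind S := tup(h(false, 1, 3), false, A); no other remaining equation mentions S.
Delete trivial equation empty = empty.
Bind A := false. Substituting into the earlier bindings gives Q := tup(h(false, 1, 3), false, false), Y2 := false, S := tup(h(false, 1, 3), false, false).
Applying the MGU to either side gives h(tup(h(false, 1, 3), false, false), tup(false, zero, 0), h(tup(h(false, 1, 3), false, false), empty, false)).

h(tup(h(false, 1, 3), false, false), tup(false, zero, 0), h(tup(h(false, 1, 3), false, false), empty, false))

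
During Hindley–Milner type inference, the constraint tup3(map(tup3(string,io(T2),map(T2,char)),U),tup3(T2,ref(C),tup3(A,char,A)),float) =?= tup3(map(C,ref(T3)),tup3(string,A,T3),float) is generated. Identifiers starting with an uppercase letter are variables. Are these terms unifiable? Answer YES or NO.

YES

Decompose tup3/3: map(tup3(string,io(T2),map(T2,char)),U) =?= map(C,ref(T3)),  tup3(T2,ref(C),tup3(A,char,A)) =?= tup3(string,A,T3),  float =?= float.
Decompose map/2: tup3(string,io(T2),map(T2,char)) =?= C,  U =?= ref(T3).
Bind C := tup3(string,io(T2),map(T2,char)); substituting into the one remaining equation that mentions C gives: tup3(T2,ref(tup3(string,io(T2),map(T2,char))),tup3(A,char,A)) =?= tup3(string,A,T3).
Bind U := ref(T3); no other remaining equation mentions U.
Decompose tup3/3: T2 =?= string,  ref(tup3(string,io(T2),map(T2,char))) =?= A,  tup3(A,char,A) =?= T3.
Bind T2 := string; substituting into the one remaining equation that mentions T2 gives: ref(tup3(string,io(string),map(string,char))) =?= A. Substituting into the earlier binding gives C := tup3(string,io(string),map(string,char)).
Bind A := ref(tup3(string,io(string),map(string,char))); substituting into the one remaining equation that mentions A gives: tup3(ref(tup3(string,io(string),map(string,char))),char,ref(tup3(string,io(string),map(string,char)))) =?= T3.
Bind T3 := tup3(ref(tup3(string,io(string),map(string,char))),char,ref(tup3(string,io(string),map(string,char)))); no other remaining equation mentions T3. Substituting into the earlier binding gives U := ref(tup3(ref(tup3(string,io(string),map(string,char))),char,ref(tup3(string,io(string),map(string,char))))).
Delete trivial equation float =?= float.
No equations remain and no clash or occurs-check failure arose, so a unifier exists.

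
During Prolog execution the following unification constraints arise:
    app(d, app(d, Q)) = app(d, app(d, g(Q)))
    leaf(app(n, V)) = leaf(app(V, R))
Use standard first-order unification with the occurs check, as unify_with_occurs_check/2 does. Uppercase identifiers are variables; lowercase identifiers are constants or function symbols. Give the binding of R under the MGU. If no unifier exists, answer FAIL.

Decompose app/2: d = d,  app(d, Q) = app(d, g(Q)).
Delete trivial equation d = d.
Decompose app/2: d = d,  Q = g(Q).
Delete trivial equation d = d.
Occurs check fails: Q occurs in g(Q); the equation Q = g(Q) has no finite solution.

FAIL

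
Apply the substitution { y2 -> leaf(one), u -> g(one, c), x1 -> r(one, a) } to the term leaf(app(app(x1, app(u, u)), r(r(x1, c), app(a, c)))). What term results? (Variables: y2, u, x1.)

Replace each occurrence of u with g(one, c).
Replace each occurrence of x1 with r(one, a).
Result: leaf(app(app(r(one, a), app(g(one, c), g(one, c))), r(r(r(one, a), c), app(a, c)))).

leaf(app(app(r(one, a), app(g(one, c), g(one, c))), r(r(r(one, a), c), app(a, c))))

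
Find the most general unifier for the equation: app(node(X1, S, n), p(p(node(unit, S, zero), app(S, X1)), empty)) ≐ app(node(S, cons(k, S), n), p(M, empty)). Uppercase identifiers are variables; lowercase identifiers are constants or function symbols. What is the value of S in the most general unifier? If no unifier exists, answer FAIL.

Decompose app/2: node(X1, S, n) ≐ node(S, cons(k, S), n),  p(p(node(unit, S, zero), app(S, X1)), empty) ≐ p(M, empty).
Decompose node/3: X1 ≐ S,  S ≐ cons(k, S),  n ≐ n.
Bind X1 := S; substituting into the one remaining equation that mentions X1 gives: p(p(node(unit, S, zero), app(S, S)), empty) ≐ p(M, empty).
Occurs check fails: S occurs in cons(k, S); the equation S ≐ cons(k, S) has no finite solution.

FAIL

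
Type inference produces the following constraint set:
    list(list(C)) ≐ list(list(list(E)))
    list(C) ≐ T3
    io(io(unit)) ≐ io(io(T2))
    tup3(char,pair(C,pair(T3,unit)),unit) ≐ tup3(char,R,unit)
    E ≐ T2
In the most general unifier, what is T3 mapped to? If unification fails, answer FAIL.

list(list(unit))

Decompose list/1: list(C) ≐ list(list(E)).
Decompose list/1: C ≐ list(E).
Bind C := list(E); substituting into the 2 remaining equations that mention C gives: list(list(E)) ≐ T3,  tup3(char,pair(list(E),pair(T3,unit)),unit) ≐ tup3(char,R,unit).
Bind T3 := list(list(E)); substituting into the one remaining equation that mentions T3 gives: tup3(char,pair(list(E),pair(list(list(E)),unit)),unit) ≐ tup3(char,R,unit).
Decompose io/1: io(unit) ≐ io(T2).
Decompose io/1: unit ≐ T2.
Bind T2 := unit; substituting into the one remaining equation that mentions T2 gives: E ≐ unit.
Decompose tup3/3: char ≐ char,  pair(list(E),pair(list(list(E)),unit)) ≐ R,  unit ≐ unit.
Delete trivial equation char ≐ char.
Bind R := pair(list(E),pair(list(list(E)),unit)); no other remaining equation mentions R.
Delete trivial equation unit ≐ unit.
Bind E := unit. Substituting into the earlier bindings gives C := list(unit), T3 := list(list(unit)), R := pair(list(unit),pair(list(list(unit)),unit)).
MGU = { C -> list(unit), T3 -> list(list(unit)), T2 -> unit, R -> pair(list(unit),pair(list(list(unit)),unit)), E -> unit }, so T3 -> list(list(unit)).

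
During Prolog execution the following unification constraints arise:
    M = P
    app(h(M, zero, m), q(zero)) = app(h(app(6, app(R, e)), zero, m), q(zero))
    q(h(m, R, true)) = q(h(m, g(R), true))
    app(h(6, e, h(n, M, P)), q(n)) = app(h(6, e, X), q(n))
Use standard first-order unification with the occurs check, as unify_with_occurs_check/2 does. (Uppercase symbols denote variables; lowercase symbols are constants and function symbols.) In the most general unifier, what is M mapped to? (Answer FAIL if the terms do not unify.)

FAIL

Bind M := P; substituting into the 2 remaining equations that mention M gives: app(h(P, zero, m), q(zero)) = app(h(app(6, app(R, e)), zero, m), q(zero)),  app(h(6, e, h(n, P, P)), q(n)) = app(h(6, e, X), q(n)).
Decompose app/2: h(P, zero, m) = h(app(6, app(R, e)), zero, m),  q(zero) = q(zero).
Decompose h/3: P = app(6, app(R, e)),  zero = zero,  m = m.
Bind P := app(6, app(R, e)); substituting into the one remaining equation that mentions P gives: app(h(6, e, h(n, app(6, app(R, e)), app(6, app(R, e)))), q(n)) = app(h(6, e, X), q(n)). Substituting into the earlier binding gives M := app(6, app(R, e)).
Delete trivial equation zero = zero.
Delete trivial equation m = m.
Delete trivial equation q(zero) = q(zero).
Decompose q/1: h(m, R, true) = h(m, g(R), true).
Decompose h/3: m = m,  R = g(R),  true = true.
Delete trivial equation m = m.
Occurs check fails: R occurs in g(R); the equation R = g(R) has no finite solution.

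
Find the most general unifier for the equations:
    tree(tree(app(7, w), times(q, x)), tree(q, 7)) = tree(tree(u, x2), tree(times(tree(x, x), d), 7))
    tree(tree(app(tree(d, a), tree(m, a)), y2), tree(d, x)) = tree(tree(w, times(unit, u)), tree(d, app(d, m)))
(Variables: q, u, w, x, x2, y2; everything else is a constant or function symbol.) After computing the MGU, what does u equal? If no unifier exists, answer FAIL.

Decompose tree/2: tree(app(7, w), times(q, x)) = tree(u, x2),  tree(q, 7) = tree(times(tree(x, x), d), 7).
Decompose tree/2: app(7, w) = u,  times(q, x) = x2.
Bind u := app(7, w); substituting into the one remaining equation that mentions u gives: tree(tree(app(tree(d, a), tree(m, a)), y2), tree(d, x)) = tree(tree(w, times(unit, app(7, w))), tree(d, app(d, m))).
Bind x2 := times(q, x); no other remaining equation mentions x2.
Decompose tree/2: q = times(tree(x, x), d),  7 = 7.
Bind q := times(tree(x, x), d); no other remaining equation mentions q. Substituting into the earlier binding gives x2 := times(times(tree(x, x), d), x).
Delete trivial equation 7 = 7.
Decompose tree/2: tree(app(tree(d, a), tree(m, a)), y2) = tree(w, times(unit, app(7, w))),  tree(d, x) = tree(d, app(d, m)).
Decompose tree/2: app(tree(d, a), tree(m, a)) = w,  y2 = times(unit, app(7, w)).
Bind w := app(tree(d, a), tree(m, a)); substituting into the one remaining equation that mentions w gives: y2 = times(unit, app(7, app(tree(d, a), tree(m, a)))). Substituting into the earlier binding gives u := app(7, app(tree(d, a), tree(m, a))).
Bind y2 := times(unit, app(7, app(tree(d, a), tree(m, a)))); no other remaining equation mentions y2.
Decompose tree/2: d = d,  x = app(d, m).
Delete trivial equation d = d.
Bind x := app(d, m). Substituting into the earlier bindings gives x2 := times(times(tree(app(d, m), app(d, m)), d), app(d, m)), q := times(tree(app(d, m), app(d, m)), d).
MGU = { u ↦ app(7, app(tree(d, a), tree(m, a))), x2 ↦ times(times(tree(app(d, m), app(d, m)), d), app(d, m)), q ↦ times(tree(app(d, m), app(d, m)), d), w ↦ app(tree(d, a), tree(m, a)), y2 ↦ times(unit, app(7, app(tree(d, a), tree(m, a)))), x ↦ app(d, m) }, so u ↦ app(7, app(tree(d, a), tree(m, a))).

app(7, app(tree(d, a), tree(m, a)))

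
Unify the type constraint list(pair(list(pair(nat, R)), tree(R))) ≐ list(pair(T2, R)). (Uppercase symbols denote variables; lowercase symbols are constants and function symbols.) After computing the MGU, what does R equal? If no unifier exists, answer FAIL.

FAIL

Decompose list/1: pair(list(pair(nat, R)), tree(R)) ≐ pair(T2, R).
Decompose pair/2: list(pair(nat, R)) ≐ T2,  tree(R) ≐ R.
Bind T2 := list(pair(nat, R)); no other remaining equation mentions T2.
Occurs check fails: R occurs in tree(R); the equation R ≐ tree(R) has no finite solution.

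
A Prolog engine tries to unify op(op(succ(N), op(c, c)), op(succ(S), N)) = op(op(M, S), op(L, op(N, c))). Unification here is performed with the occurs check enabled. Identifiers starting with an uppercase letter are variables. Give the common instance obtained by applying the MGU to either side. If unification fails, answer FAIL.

Decompose op/2: op(succ(N), op(c, c)) = op(M, S),  op(succ(S), N) = op(L, op(N, c)).
Decompose op/2: succ(N) = M,  op(c, c) = S.
Bind M := succ(N); no other remaining equation mentions M.
Bind S := op(c, c); substituting into the remaining equation gives: op(succ(op(c, c)), N) = op(L, op(N, c)).
Decompose op/2: succ(op(c, c)) = L,  N = op(N, c).
Bind L := succ(op(c, c)); no other remaining equation mentions L.
Occurs check fails: N occurs in op(N, c); the equation N = op(N, c) has no finite solution.

FAIL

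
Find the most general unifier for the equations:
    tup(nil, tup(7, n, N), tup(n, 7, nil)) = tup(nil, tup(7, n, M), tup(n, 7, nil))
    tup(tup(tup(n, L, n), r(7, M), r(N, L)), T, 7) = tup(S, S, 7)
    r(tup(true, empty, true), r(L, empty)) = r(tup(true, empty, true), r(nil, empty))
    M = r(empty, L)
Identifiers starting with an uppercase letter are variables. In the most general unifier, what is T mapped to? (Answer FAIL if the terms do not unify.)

Decompose tup/3: nil = nil,  tup(7, n, N) = tup(7, n, M),  tup(n, 7, nil) = tup(n, 7, nil).
Delete trivial equation nil = nil.
Decompose tup/3: 7 = 7,  n = n,  N = M.
Delete trivial equation 7 = 7.
Delete trivial equation n = n.
Bind N := M; substituting into the one remaining equation that mentions N gives: tup(tup(tup(n, L, n), r(7, M), r(M, L)), T, 7) = tup(S, S, 7).
Delete trivial equation tup(n, 7, nil) = tup(n, 7, nil).
Decompose tup/3: tup(tup(n, L, n), r(7, M), r(M, L)) = S,  T = S,  7 = 7.
Bind S := tup(tup(n, L, n), r(7, M), r(M, L)); substituting into the one remaining equation that mentions S gives: T = tup(tup(n, L, n), r(7, M), r(M, L)).
Bind T := tup(tup(n, L, n), r(7, M), r(M, L)); no other remaining equation mentions T.
Delete trivial equation 7 = 7.
Decompose r/2: tup(true, empty, true) = tup(true, empty, true),  r(L, empty) = r(nil, empty).
Delete trivial equation tup(true, empty, true) = tup(true, empty, true).
Decompose r/2: L = nil,  empty = empty.
Bind L := nil; substituting into the one remaining equation that mentions L gives: M = r(empty, nil). Substituting into the earlier bindings gives S := tup(tup(n, nil, n), r(7, M), r(M, nil)), T := tup(tup(n, nil, n), r(7, M), r(M, nil)).
Delete trivial equation empty = empty.
Bind M := r(empty, nil). Substituting into the earlier bindings gives N := r(empty, nil), S := tup(tup(n, nil, n), r(7, r(empty, nil)), r(r(empty, nil), nil)), T := tup(tup(n, nil, n), r(7, r(empty, nil)), r(r(empty, nil), nil)).
MGU = { N -> r(empty, nil), S -> tup(tup(n, nil, n), r(7, r(empty, nil)), r(r(empty, nil), nil)), T -> tup(tup(n, nil, n), r(7, r(empty, nil)), r(r(empty, nil), nil)), L -> nil, M -> r(empty, nil) }, so T -> tup(tup(n, nil, n), r(7, r(empty, nil)), r(r(empty, nil), nil)).

tup(tup(n, nil, n), r(7, r(empty, nil)), r(r(empty, nil), nil))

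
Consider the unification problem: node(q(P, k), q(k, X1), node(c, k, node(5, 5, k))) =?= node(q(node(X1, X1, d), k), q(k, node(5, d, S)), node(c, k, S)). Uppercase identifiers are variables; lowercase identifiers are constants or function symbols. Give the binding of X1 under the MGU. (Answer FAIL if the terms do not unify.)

Decompose node/3: q(P, k) =?= q(node(X1, X1, d), k),  q(k, X1) =?= q(k, node(5, d, S)),  node(c, k, node(5, 5, k)) =?= node(c, k, S).
Decompose q/2: P =?= node(X1, X1, d),  k =?= k.
Bind P := node(X1, X1, d); no other remaining equation mentions P.
Delete trivial equation k =?= k.
Decompose q/2: k =?= k,  X1 =?= node(5, d, S).
Delete trivial equation k =?= k.
Bind X1 := node(5, d, S); no other remaining equation mentions X1. Substituting into the earlier binding gives P := node(node(5, d, S), node(5, d, S), d).
Decompose node/3: c =?= c,  k =?= k,  node(5, 5, k) =?= S.
Delete trivial equation c =?= c.
Delete trivial equation k =?= k.
Bind S := node(5, 5, k). Substituting into the earlier bindings gives P := node(node(5, d, node(5, 5, k)), node(5, d, node(5, 5, k)), d), X1 := node(5, d, node(5, 5, k)).
MGU = { P := node(node(5, d, node(5, 5, k)), node(5, d, node(5, 5, k)), d), X1 := node(5, d, node(5, 5, k)), S := node(5, 5, k) }, so X1 := node(5, d, node(5, 5, k)).

node(5, d, node(5, 5, k))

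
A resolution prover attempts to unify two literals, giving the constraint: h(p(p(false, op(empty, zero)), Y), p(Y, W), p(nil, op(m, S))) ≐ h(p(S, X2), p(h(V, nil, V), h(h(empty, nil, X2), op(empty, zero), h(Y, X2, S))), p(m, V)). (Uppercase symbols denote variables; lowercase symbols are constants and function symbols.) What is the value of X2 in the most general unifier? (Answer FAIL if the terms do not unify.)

Decompose h/3: p(p(false, op(empty, zero)), Y) ≐ p(S, X2),  p(Y, W) ≐ p(h(V, nil, V), h(h(empty, nil, X2), op(empty, zero), h(Y, X2, S))),  p(nil, op(m, S)) ≐ p(m, V).
Decompose p/2: p(false, op(empty, zero)) ≐ S,  Y ≐ X2.
Bind S := p(false, op(empty, zero)); substituting into the 2 remaining equations that mention S gives: p(Y, W) ≐ p(h(V, nil, V), h(h(empty, nil, X2), op(empty, zero), h(Y, X2, p(false, op(empty, zero))))),  p(nil, op(m, p(false, op(empty, zero)))) ≐ p(m, V).
Bind Y := X2; substituting into the one remaining equation that mentions Y gives: p(X2, W) ≐ p(h(V, nil, V), h(h(empty, nil, X2), op(empty, zero), h(X2, X2, p(false, op(empty, zero))))).
Decompose p/2: X2 ≐ h(V, nil, V),  W ≐ h(h(empty, nil, X2), op(empty, zero), h(X2, X2, p(false, op(empty, zero)))).
Bind X2 := h(V, nil, V); substituting into the one remaining equation that mentions X2 gives: W ≐ h(h(empty, nil, h(V, nil, V)), op(empty, zero), h(h(V, nil, V), h(V, nil, V), p(false, op(empty, zero)))). Substituting into the earlier binding gives Y := h(V, nil, V).
Bind W := h(h(empty, nil, h(V, nil, V)), op(empty, zero), h(h(V, nil, V), h(V, nil, V), p(false, op(empty, zero)))); no other remaining equation mentions W.
Decompose p/2: nil ≐ m,  op(m, p(false, op(empty, zero))) ≐ V.
Clash: constants nil and m differ; no unifier exists.

FAIL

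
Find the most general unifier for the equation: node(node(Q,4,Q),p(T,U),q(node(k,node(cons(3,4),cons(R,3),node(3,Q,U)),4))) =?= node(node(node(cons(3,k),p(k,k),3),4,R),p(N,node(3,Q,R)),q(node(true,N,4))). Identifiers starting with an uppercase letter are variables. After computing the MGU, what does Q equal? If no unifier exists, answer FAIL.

FAIL

Decompose node/3: node(Q,4,Q) =?= node(node(cons(3,k),p(k,k),3),4,R),  p(T,U) =?= p(N,node(3,Q,R)),  q(node(k,node(cons(3,4),cons(R,3),node(3,Q,U)),4)) =?= q(node(true,N,4)).
Decompose node/3: Q =?= node(cons(3,k),p(k,k),3),  4 =?= 4,  Q =?= R.
Bind Q := node(cons(3,k),p(k,k),3); substituting into the 3 remaining equations that mention Q gives: node(cons(3,k),p(k,k),3) =?= R,  p(T,U) =?= p(N,node(3,node(cons(3,k),p(k,k),3),R)),  q(node(k,node(cons(3,4),cons(R,3),node(3,node(cons(3,k),p(k,k),3),U)),4)) =?= q(node(true,N,4)).
Delete trivial equation 4 =?= 4.
Bind R := node(cons(3,k),p(k,k),3); substituting into the remaining equations gives: p(T,U) =?= p(N,node(3,node(cons(3,k),p(k,k),3),node(cons(3,k),p(k,k),3))),  q(node(k,node(cons(3,4),cons(node(cons(3,k),p(k,k),3),3),node(3,node(cons(3,k),p(k,k),3),U)),4)) =?= q(node(true,N,4)).
Decompose p/2: T =?= N,  U =?= node(3,node(cons(3,k),p(k,k),3),node(cons(3,k),p(k,k),3)).
Bind T := N; no other remaining equation mentions T.
Bind U := node(3,node(cons(3,k),p(k,k),3),node(cons(3,k),p(k,k),3)); substituting into the remaining equation gives: q(node(k,node(cons(3,4),cons(node(cons(3,k),p(k,k),3),3),node(3,node(cons(3,k),p(k,k),3),node(3,node(cons(3,k),p(k,k),3),node(cons(3,k),p(k,k),3)))),4)) =?= q(node(true,N,4)).
Decompose q/1: node(k,node(cons(3,4),cons(node(cons(3,k),p(k,k),3),3),node(3,node(cons(3,k),p(k,k),3),node(3,node(cons(3,k),p(k,k),3),node(cons(3,k),p(k,k),3)))),4) =?= node(true,N,4).
Decompose node/3: k =?= true,  node(cons(3,4),cons(node(cons(3,k),p(k,k),3),3),node(3,node(cons(3,k),p(k,k),3),node(3,node(cons(3,k),p(k,k),3),node(cons(3,k),p(k,k),3)))) =?= N,  4 =?= 4.
Clash: constants k and true differ; no unifier exists.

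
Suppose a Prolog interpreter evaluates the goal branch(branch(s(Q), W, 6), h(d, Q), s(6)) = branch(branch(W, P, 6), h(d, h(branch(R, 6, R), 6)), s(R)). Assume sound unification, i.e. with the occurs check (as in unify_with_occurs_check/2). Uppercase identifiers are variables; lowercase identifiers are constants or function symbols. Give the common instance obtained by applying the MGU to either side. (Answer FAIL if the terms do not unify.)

Decompose branch/3: branch(s(Q), W, 6) = branch(W, P, 6),  h(d, Q) = h(d, h(branch(R, 6, R), 6)),  s(6) = s(R).
Decompose branch/3: s(Q) = W,  W = P,  6 = 6.
Bind W := s(Q); substituting into the one remaining equation that mentions W gives: s(Q) = P.
Bind P := s(Q); no other remaining equation mentions P.
Delete trivial equation 6 = 6.
Decompose h/2: d = d,  Q = h(branch(R, 6, R), 6).
Delete trivial equation d = d.
Bind Q := h(branch(R, 6, R), 6); no other remaining equation mentions Q. Substituting into the earlier bindings gives W := s(h(branch(R, 6, R), 6)), P := s(h(branch(R, 6, R), 6)).
Decompose s/1: 6 = R.
Bind R := 6. Substituting into the earlier bindings gives W := s(h(branch(6, 6, 6), 6)), P := s(h(branch(6, 6, 6), 6)), Q := h(branch(6, 6, 6), 6).
Applying the MGU to either side gives branch(branch(s(h(branch(6, 6, 6), 6)), s(h(branch(6, 6, 6), 6)), 6), h(d, h(branch(6, 6, 6), 6)), s(6)).

branch(branch(s(h(branch(6, 6, 6), 6)), s(h(branch(6, 6, 6), 6)), 6), h(d, h(branch(6, 6, 6), 6)), s(6))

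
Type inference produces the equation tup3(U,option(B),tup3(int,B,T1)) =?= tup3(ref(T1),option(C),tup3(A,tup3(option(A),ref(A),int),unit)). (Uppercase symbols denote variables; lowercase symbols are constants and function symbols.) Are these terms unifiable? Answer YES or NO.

YES

Decompose tup3/3: U =?= ref(T1),  option(B) =?= option(C),  tup3(int,B,T1) =?= tup3(A,tup3(option(A),ref(A),int),unit).
Bind U := ref(T1); no other remaining equation mentions U.
Decompose option/1: B =?= C.
Bind B := C; substituting into the remaining equation gives: tup3(int,C,T1) =?= tup3(A,tup3(option(A),ref(A),int),unit).
Decompose tup3/3: int =?= A,  C =?= tup3(option(A),ref(A),int),  T1 =?= unit.
Bind A := int; substituting into the one remaining equation that mentions A gives: C =?= tup3(option(int),ref(int),int).
Bind C := tup3(option(int),ref(int),int); no other remaining equation mentions C. Substituting into the earlier binding gives B := tup3(option(int),ref(int),int).
Bind T1 := unit. Substituting into the earlier binding gives U := ref(unit).
No equations remain and no clash or occurs-check failure arose, so a unifier exists.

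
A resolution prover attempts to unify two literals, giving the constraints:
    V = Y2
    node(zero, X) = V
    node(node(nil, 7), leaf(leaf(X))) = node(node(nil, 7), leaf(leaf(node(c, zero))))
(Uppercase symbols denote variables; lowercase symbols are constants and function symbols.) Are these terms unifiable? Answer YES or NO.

Bind V := Y2; substituting into the one remaining equation that mentions V gives: node(zero, X) = Y2.
Bind Y2 := node(zero, X); no other remaining equation mentions Y2. Substituting into the earlier binding gives V := node(zero, X).
Decompose node/2: node(nil, 7) = node(nil, 7),  leaf(leaf(X)) = leaf(leaf(node(c, zero))).
Delete trivial equation node(nil, 7) = node(nil, 7).
Decompose leaf/1: leaf(X) = leaf(node(c, zero)).
Decompose leaf/1: X = node(c, zero).
Bind X := node(c, zero). Substituting into the earlier bindings gives V := node(zero, node(c, zero)), Y2 := node(zero, node(c, zero)).
No equations remain and no clash or occurs-check failure arose, so a unifier exists.

YES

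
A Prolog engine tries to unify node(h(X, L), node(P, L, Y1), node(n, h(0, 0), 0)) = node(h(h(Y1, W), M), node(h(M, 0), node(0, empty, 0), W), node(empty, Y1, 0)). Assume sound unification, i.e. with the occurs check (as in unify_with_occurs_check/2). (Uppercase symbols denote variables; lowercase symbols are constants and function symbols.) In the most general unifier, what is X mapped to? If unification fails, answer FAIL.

FAIL

Decompose node/3: h(X, L) = h(h(Y1, W), M),  node(P, L, Y1) = node(h(M, 0), node(0, empty, 0), W),  node(n, h(0, 0), 0) = node(empty, Y1, 0).
Decompose h/2: X = h(Y1, W),  L = M.
Bind X := h(Y1, W); no other remaining equation mentions X.
Bind L := M; substituting into the one remaining equation that mentions L gives: node(P, M, Y1) = node(h(M, 0), node(0, empty, 0), W).
Decompose node/3: P = h(M, 0),  M = node(0, empty, 0),  Y1 = W.
Bind P := h(M, 0); no other remaining equation mentions P.
Bind M := node(0, empty, 0); no other remaining equation mentions M. Substituting into the earlier bindings gives L := node(0, empty, 0), P := h(node(0, empty, 0), 0).
Bind Y1 := W; substituting into the remaining equation gives: node(n, h(0, 0), 0) = node(empty, W, 0). Substituting into the earlier binding gives X := h(W, W).
Decompose node/3: n = empty,  h(0, 0) = W,  0 = 0.
Clash: constants n and empty differ; no unifier exists.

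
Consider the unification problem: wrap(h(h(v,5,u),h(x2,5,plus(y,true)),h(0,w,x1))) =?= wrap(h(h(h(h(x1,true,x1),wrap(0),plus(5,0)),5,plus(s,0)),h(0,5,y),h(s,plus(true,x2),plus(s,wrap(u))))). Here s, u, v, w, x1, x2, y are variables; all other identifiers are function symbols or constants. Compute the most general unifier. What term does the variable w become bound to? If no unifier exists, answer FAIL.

FAIL

Decompose wrap/1: h(h(v,5,u),h(x2,5,plus(y,true)),h(0,w,x1)) =?= h(h(h(h(x1,true,x1),wrap(0),plus(5,0)),5,plus(s,0)),h(0,5,y),h(s,plus(true,x2),plus(s,wrap(u)))).
Decompose h/3: h(v,5,u) =?= h(h(h(x1,true,x1),wrap(0),plus(5,0)),5,plus(s,0)),  h(x2,5,plus(y,true)) =?= h(0,5,y),  h(0,w,x1) =?= h(s,plus(true,x2),plus(s,wrap(u))).
Decompose h/3: v =?= h(h(x1,true,x1),wrap(0),plus(5,0)),  5 =?= 5,  u =?= plus(s,0).
Bind v := h(h(x1,true,x1),wrap(0),plus(5,0)); no other remaining equation mentions v.
Delete trivial equation 5 =?= 5.
Bind u := plus(s,0); substituting into the one remaining equation that mentions u gives: h(0,w,x1) =?= h(s,plus(true,x2),plus(s,wrap(plus(s,0)))).
Decompose h/3: x2 =?= 0,  5 =?= 5,  plus(y,true) =?= y.
Bind x2 := 0; substituting into the one remaining equation that mentions x2 gives: h(0,w,x1) =?= h(s,plus(true,0),plus(s,wrap(plus(s,0)))).
Delete trivial equation 5 =?= 5.
Occurs check fails: y occurs in plus(y,true); the equation y =?= plus(y,true) has no finite solution.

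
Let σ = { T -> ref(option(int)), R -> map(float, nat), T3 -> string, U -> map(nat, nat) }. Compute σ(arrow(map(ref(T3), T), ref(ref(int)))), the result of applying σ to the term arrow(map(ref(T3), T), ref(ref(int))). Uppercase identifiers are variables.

Replace each occurrence of T with ref(option(int)).
Replace each occurrence of T3 with string.
Result: arrow(map(ref(string), ref(option(int))), ref(ref(int))).

arrow(map(ref(string), ref(option(int))), ref(ref(int)))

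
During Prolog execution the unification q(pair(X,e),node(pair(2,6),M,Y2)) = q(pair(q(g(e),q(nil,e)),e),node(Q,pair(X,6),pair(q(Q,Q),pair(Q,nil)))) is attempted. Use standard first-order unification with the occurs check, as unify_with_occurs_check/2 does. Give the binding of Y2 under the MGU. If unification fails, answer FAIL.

pair(q(pair(2,6),pair(2,6)),pair(pair(2,6),nil))

Decompose q/2: pair(X,e) = pair(q(g(e),q(nil,e)),e),  node(pair(2,6),M,Y2) = node(Q,pair(X,6),pair(q(Q,Q),pair(Q,nil))).
Decompose pair/2: X = q(g(e),q(nil,e)),  e = e.
Bind X := q(g(e),q(nil,e)); substituting into the one remaining equation that mentions X gives: node(pair(2,6),M,Y2) = node(Q,pair(q(g(e),q(nil,e)),6),pair(q(Q,Q),pair(Q,nil))).
Delete trivial equation e = e.
Decompose node/3: pair(2,6) = Q,  M = pair(q(g(e),q(nil,e)),6),  Y2 = pair(q(Q,Q),pair(Q,nil)).
Bind Q := pair(2,6); substituting into the one remaining equation that mentions Q gives: Y2 = pair(q(pair(2,6),pair(2,6)),pair(pair(2,6),nil)).
Bind M := pair(q(g(e),q(nil,e)),6); no other remaining equation mentions M.
Bind Y2 := pair(q(pair(2,6),pair(2,6)),pair(pair(2,6),nil)).
MGU = { X -> q(g(e),q(nil,e)), Q -> pair(2,6), M -> pair(q(g(e),q(nil,e)),6), Y2 -> pair(q(pair(2,6),pair(2,6)),pair(pair(2,6),nil)) }, so Y2 -> pair(q(pair(2,6),pair(2,6)),pair(pair(2,6),nil)).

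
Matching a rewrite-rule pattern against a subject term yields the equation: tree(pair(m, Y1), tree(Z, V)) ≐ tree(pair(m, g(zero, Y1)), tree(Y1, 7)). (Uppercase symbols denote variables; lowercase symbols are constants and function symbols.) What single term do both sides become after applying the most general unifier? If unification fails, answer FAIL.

FAIL

Decompose tree/2: pair(m, Y1) ≐ pair(m, g(zero, Y1)),  tree(Z, V) ≐ tree(Y1, 7).
Decompose pair/2: m ≐ m,  Y1 ≐ g(zero, Y1).
Delete trivial equation m ≐ m.
Occurs check fails: Y1 occurs in g(zero, Y1); the equation Y1 ≐ g(zero, Y1) has no finite solution.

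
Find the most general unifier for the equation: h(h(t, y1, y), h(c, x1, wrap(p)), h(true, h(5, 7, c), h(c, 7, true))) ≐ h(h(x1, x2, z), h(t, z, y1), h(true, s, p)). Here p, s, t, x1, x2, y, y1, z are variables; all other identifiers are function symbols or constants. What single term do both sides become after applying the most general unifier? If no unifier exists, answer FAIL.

Decompose h/3: h(t, y1, y) ≐ h(x1, x2, z),  h(c, x1, wrap(p)) ≐ h(t, z, y1),  h(true, h(5, 7, c), h(c, 7, true)) ≐ h(true, s, p).
Decompose h/3: t ≐ x1,  y1 ≐ x2,  y ≐ z.
Bind t := x1; substituting into the one remaining equation that mentions t gives: h(c, x1, wrap(p)) ≐ h(x1, z, y1).
Bind y1 := x2; substituting into the one remaining equation that mentions y1 gives: h(c, x1, wrap(p)) ≐ h(x1, z, x2).
Bind y := z; no other remaining equation mentions y.
Decompose h/3: c ≐ x1,  x1 ≐ z,  wrap(p) ≐ x2.
Bind x1 := c; substituting into the one remaining equation that mentions x1 gives: c ≐ z. Substituting into the earlier binding gives t := c.
Bind z := c; no other remaining equation mentions z. Substituting into the earlier binding gives y := c.
Bind x2 := wrap(p); no other remaining equation mentions x2. Substituting into the earlier binding gives y1 := wrap(p).
Decompose h/3: true ≐ true,  h(5, 7, c) ≐ s,  h(c, 7, true) ≐ p.
Delete trivial equation true ≐ true.
Bind s := h(5, 7, c); no other remaining equation mentions s.
Bind p := h(c, 7, true). Substituting into the earlier bindings gives y1 := wrap(h(c, 7, true)), x2 := wrap(h(c, 7, true)).
Applying the MGU to either side gives h(h(c, wrap(h(c, 7, true)), c), h(c, c, wrap(h(c, 7, true))), h(true, h(5, 7, c), h(c, 7, true))).

h(h(c, wrap(h(c, 7, true)), c), h(c, c, wrap(h(c, 7, true))), h(true, h(5, 7, c), h(c, 7, true)))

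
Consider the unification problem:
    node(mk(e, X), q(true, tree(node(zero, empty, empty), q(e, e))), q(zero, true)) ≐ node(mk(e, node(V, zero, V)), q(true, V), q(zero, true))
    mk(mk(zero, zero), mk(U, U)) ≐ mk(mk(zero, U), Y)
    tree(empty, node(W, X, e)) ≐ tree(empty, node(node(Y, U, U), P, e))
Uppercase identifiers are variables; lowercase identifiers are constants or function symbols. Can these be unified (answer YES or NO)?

Decompose node/3: mk(e, X) ≐ mk(e, node(V, zero, V)),  q(true, tree(node(zero, empty, empty), q(e, e))) ≐ q(true, V),  q(zero, true) ≐ q(zero, true).
Decompose mk/2: e ≐ e,  X ≐ node(V, zero, V).
Delete trivial equation e ≐ e.
Bind X := node(V, zero, V); substituting into the one remaining equation that mentions X gives: tree(empty, node(W, node(V, zero, V), e)) ≐ tree(empty, node(node(Y, U, U), P, e)).
Decompose q/2: true ≐ true,  tree(node(zero, empty, empty), q(e, e)) ≐ V.
Delete trivial equation true ≐ true.
Bind V := tree(node(zero, empty, empty), q(e, e)); substituting into the one remaining equation that mentions V gives: tree(empty, node(W, node(tree(node(zero, empty, empty), q(e, e)), zero, tree(node(zero, empty, empty), q(e, e))), e)) ≐ tree(empty, node(node(Y, U, U), P, e)). Substituting into the earlier binding gives X := node(tree(node(zero, empty, empty), q(e, e)), zero, tree(node(zero, empty, empty), q(e, e))).
Delete trivial equation q(zero, true) ≐ q(zero, true).
Decompose mk/2: mk(zero, zero) ≐ mk(zero, U),  mk(U, U) ≐ Y.
Decompose mk/2: zero ≐ zero,  zero ≐ U.
Delete trivial equation zero ≐ zero.
Bind U := zero; substituting into the remaining equations gives: mk(zero, zero) ≐ Y,  tree(empty, node(W, node(tree(node(zero, empty, empty), q(e, e)), zero, tree(node(zero, empty, empty), q(e, e))), e)) ≐ tree(empty, node(node(Y, zero, zero), P, e)).
Bind Y := mk(zero, zero); substituting into the remaining equation gives: tree(empty, node(W, node(tree(node(zero, empty, empty), q(e, e)), zero, tree(node(zero, empty, empty), q(e, e))), e)) ≐ tree(empty, node(node(mk(zero, zero), zero, zero), P, e)).
Decompose tree/2: empty ≐ empty,  node(W, node(tree(node(zero, empty, empty), q(e, e)), zero, tree(node(zero, empty, empty), q(e, e))), e) ≐ node(node(mk(zero, zero), zero, zero), P, e).
Delete trivial equation empty ≐ empty.
Decompose node/3: W ≐ node(mk(zero, zero), zero, zero),  node(tree(node(zero, empty, empty), q(e, e)), zero, tree(node(zero, empty, empty), q(e, e))) ≐ P,  e ≐ e.
Bind W := node(mk(zero, zero), zero, zero); no other remaining equation mentions W.
Bind P := node(tree(node(zero, empty, empty), q(e, e)), zero, tree(node(zero, empty, empty), q(e, e))); no other remaining equation mentions P.
Delete trivial equation e ≐ e.
No equations remain and no clash or occurs-check failure arose, so a unifier exists.

YES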